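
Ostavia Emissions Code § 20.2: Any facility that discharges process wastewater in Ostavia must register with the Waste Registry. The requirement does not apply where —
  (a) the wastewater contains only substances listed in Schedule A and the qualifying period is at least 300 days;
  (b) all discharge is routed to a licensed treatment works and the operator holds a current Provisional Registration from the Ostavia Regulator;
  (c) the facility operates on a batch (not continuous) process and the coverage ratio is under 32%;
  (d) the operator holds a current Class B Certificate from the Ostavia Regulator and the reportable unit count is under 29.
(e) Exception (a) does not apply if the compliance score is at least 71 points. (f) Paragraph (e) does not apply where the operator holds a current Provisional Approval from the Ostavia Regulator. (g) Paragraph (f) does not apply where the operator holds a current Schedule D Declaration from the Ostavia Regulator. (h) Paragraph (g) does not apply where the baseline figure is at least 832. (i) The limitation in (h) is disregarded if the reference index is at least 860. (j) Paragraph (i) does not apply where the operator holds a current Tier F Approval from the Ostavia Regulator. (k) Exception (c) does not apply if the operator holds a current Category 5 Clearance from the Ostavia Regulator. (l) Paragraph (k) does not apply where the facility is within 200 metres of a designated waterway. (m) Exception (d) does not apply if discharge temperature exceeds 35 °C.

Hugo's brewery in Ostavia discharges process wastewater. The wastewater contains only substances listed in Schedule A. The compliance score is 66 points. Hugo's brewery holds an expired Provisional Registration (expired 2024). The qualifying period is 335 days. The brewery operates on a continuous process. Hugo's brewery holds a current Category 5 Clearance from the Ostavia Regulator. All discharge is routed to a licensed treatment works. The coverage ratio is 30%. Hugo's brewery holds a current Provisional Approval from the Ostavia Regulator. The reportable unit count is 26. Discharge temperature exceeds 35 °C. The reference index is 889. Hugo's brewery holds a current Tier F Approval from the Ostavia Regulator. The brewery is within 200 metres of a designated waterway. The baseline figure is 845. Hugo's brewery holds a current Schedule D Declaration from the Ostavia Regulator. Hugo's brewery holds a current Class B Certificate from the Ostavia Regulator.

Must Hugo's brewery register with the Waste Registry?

No — exception (a) applies; Hugo's brewery is not required to register with the Waste Registry.

Exception (a): the wastewater is Schedule-A-only; the qualifying period is 335 days, meeting the 300 days threshold — every condition holds. Applying paragraphs (e)–(j): (e), which would limit (a), does not operate here: the compliance score is 66 points, short of 71 points. So (a) applies.
Exception (b) requires that the operator holds a current Provisional Registration from the Ostavia Regulator; but there is no Provisional Registration in force, so (b) is unavailable.
Exception (c) does not apply: the facility operates on a continuous process.
Exception (d)'s conditions are all satisfied: a current Class B Certificate is held; the reportable unit count is 26, under the 29 limit. However, paragraph (m) must be considered: (m) operates against (d): discharge temperature exceeds 35 °C. Exception (d) does not apply.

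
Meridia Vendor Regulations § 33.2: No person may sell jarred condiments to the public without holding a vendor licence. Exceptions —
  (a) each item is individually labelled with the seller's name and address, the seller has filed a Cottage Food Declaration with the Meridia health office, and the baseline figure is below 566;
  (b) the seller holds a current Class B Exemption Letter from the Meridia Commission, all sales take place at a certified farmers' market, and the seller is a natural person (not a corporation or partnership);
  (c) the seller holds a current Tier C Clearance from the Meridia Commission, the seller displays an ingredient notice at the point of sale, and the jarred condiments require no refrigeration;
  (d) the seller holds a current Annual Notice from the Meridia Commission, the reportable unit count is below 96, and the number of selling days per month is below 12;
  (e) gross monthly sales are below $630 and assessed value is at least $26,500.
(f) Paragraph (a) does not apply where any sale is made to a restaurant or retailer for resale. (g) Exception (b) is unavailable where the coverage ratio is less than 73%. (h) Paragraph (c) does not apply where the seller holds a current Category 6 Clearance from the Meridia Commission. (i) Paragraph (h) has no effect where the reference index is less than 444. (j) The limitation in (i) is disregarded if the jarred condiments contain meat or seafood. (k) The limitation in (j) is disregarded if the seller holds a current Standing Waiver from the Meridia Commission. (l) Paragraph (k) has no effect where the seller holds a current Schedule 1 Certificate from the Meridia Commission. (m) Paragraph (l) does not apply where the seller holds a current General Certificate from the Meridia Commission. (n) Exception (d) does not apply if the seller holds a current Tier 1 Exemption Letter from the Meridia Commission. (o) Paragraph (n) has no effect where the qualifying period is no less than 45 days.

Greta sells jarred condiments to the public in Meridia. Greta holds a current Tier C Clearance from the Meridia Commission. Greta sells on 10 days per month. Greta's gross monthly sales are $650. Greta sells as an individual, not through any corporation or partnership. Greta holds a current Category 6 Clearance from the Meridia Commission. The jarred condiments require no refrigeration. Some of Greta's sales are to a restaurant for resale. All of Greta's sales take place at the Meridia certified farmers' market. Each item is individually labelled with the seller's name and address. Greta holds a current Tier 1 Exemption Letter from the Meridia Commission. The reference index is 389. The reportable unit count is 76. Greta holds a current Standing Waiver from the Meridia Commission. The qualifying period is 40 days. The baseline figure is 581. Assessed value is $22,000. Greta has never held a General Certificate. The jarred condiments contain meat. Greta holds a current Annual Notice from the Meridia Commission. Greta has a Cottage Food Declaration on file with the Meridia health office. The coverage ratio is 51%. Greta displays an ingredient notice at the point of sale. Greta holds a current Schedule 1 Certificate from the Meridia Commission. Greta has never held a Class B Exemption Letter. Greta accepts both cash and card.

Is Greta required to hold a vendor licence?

Exception (a) requires that the baseline figure is below 566; but the baseline figure is 581, not below 566, so (a) is unavailable.
Exception (b) does not apply: the Class B Exemption Letter is not current.
All of (c)'s requirements are met (a current Tier C Clearance is held; an ingredient notice is displayed; the jarred condiments are shelf-stable). But applying paragraphs (h)–(m): (h) operates against (c): a current Category 6 Clearance is held. (i) would limit (h) — the reference index is 389, less than the 444 limit — but (j) sets (i) aside: (j) operates against (i): the jarred condiments contain meat. (k) would limit (j) — a current Standing Waiver is held — but (l) sets (k) aside: (l) operates against (k): a current Schedule 1 Certificate is held. (m), which would lift (l), is not triggered — the General Certificate is not current. So (c) is unavailable.
Exception (d) is satisfied on its face — a current Annual Notice is held; the reportable unit count is 76, below the 96 limit; the number of selling days per month is 10, below the 12 limit. However, paragraphs (n)–(o) must be considered: (n) applies — a current Tier 1 Exemption Letter is held. (o), which would lift (n), is inapplicable — the qualifying period is 40 days, short of 45 days. (d) is therefore removed.
Exception (e) fails — gross monthly sales are $650, not below $630.
No exception applies. The general rule governs.

Yes — Greta must hold a vendor licence.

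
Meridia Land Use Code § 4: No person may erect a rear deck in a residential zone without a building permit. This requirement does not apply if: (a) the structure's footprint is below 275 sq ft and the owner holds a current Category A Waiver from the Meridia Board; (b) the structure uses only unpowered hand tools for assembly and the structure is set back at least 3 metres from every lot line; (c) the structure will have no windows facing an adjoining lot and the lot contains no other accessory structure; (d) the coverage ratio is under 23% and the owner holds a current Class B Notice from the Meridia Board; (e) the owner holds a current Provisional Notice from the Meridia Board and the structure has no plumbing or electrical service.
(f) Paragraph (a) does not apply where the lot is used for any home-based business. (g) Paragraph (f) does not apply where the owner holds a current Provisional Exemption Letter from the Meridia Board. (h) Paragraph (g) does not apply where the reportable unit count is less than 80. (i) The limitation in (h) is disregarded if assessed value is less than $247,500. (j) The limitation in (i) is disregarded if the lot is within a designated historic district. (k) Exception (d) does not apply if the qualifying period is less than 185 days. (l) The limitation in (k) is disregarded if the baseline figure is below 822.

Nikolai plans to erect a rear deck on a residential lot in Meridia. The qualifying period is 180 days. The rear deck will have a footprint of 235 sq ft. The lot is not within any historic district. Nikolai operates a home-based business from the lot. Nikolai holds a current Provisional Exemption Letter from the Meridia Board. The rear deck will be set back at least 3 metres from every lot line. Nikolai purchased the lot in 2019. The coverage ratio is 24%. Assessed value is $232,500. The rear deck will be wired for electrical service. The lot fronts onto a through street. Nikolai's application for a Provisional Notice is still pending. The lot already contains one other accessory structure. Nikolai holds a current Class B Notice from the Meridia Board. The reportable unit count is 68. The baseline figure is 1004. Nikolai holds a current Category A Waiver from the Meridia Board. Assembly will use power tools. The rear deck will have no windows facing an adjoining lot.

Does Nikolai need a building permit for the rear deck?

No — exception (a) applies; Nikolai does not need a building permit.

Exception (a) is satisfied on its face — the structure's footprint is 235 sq ft, below the 275 sq ft limit; a current Category A Waiver is held. Considering the limiting provisions: (f) operates (a home-based business operates on the lot), but is itself disapplied by (g): (g) operates against (f): a current Provisional Exemption Letter is held. (h) would limit (g) — the reportable unit count is 68, less than the 80 limit — but (i) sets (h) aside: (i) operates against (h): assessed value is $232,500, less than the $247,500 limit. (j) is not triggered (the lot is not in a historic district), so (i) stands. So (a) applies.
Exception (b) fails — assembly uses power tools.
Exception (c) does not apply: the lot already has another accessory structure.
Exception (d) does not apply: the coverage ratio is 24%, not under 23%.
Exception (e) does not apply: the Provisional Notice is not current.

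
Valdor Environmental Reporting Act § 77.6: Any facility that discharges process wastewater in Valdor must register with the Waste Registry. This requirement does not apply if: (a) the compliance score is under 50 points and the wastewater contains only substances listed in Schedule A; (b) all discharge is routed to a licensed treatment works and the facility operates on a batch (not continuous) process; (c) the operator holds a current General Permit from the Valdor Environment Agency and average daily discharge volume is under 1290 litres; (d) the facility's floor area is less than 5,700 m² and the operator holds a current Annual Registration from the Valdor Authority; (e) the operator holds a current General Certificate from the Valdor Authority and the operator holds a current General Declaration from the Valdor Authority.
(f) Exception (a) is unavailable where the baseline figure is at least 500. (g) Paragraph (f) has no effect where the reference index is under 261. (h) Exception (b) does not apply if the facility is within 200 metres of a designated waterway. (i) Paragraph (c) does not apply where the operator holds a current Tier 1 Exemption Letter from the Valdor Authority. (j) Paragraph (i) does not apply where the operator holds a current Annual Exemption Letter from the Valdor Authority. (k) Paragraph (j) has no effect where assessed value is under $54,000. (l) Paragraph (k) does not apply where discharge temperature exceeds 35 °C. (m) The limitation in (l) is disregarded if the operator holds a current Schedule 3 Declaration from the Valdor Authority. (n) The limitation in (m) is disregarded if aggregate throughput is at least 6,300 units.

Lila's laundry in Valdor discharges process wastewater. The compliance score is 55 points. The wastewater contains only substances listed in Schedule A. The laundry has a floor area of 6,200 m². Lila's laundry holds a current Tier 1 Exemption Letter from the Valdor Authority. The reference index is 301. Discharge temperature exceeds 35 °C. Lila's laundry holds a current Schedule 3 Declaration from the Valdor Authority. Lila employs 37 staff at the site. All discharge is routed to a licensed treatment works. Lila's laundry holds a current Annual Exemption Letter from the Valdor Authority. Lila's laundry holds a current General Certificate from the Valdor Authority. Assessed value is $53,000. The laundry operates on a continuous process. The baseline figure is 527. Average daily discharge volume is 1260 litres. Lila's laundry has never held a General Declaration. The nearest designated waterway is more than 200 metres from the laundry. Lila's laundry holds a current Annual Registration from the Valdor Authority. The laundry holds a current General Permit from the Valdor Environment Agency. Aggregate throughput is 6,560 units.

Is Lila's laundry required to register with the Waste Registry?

Exception (a) fails — the compliance score is 55 points, not under 50 points.
Exception (b) requires that the facility operates on a batch (not continuous) process; but the facility operates on a continuous process, so (b) is unavailable.
Exception (c)'s conditions are all satisfied: a current General Permit is held; average daily discharge volume is 1260 litres, under the 1290 litres limit. Considering the limiting provisions: (i) would limit (c) — a current Tier 1 Exemption Letter is held — but (j) sets (i) aside: (j) operates against (i): a current Annual Exemption Letter is held. (k) operates (assessed value is $53,000, under the $54,000 limit), but is set aside by (l): (l) operates against (k): discharge temperature exceeds 35 °C. (m) would limit (l) — a current Schedule 3 Declaration is held — but (n) sets (m) aside: (n) is triggered — aggregate throughput is 6,560 units, meeting the 6,300 units threshold. So (c) applies.
Exception (d) fails — the facility's floor area is 6,200 m², not less than 5,700 m².
Exception (e) requires that the operator holds a current General Declaration from the Valdor Authority; but there is no General Declaration in force, so (e) is unavailable.

No — exception (c) applies; Lila's laundry is not required to register with the Waste Registry.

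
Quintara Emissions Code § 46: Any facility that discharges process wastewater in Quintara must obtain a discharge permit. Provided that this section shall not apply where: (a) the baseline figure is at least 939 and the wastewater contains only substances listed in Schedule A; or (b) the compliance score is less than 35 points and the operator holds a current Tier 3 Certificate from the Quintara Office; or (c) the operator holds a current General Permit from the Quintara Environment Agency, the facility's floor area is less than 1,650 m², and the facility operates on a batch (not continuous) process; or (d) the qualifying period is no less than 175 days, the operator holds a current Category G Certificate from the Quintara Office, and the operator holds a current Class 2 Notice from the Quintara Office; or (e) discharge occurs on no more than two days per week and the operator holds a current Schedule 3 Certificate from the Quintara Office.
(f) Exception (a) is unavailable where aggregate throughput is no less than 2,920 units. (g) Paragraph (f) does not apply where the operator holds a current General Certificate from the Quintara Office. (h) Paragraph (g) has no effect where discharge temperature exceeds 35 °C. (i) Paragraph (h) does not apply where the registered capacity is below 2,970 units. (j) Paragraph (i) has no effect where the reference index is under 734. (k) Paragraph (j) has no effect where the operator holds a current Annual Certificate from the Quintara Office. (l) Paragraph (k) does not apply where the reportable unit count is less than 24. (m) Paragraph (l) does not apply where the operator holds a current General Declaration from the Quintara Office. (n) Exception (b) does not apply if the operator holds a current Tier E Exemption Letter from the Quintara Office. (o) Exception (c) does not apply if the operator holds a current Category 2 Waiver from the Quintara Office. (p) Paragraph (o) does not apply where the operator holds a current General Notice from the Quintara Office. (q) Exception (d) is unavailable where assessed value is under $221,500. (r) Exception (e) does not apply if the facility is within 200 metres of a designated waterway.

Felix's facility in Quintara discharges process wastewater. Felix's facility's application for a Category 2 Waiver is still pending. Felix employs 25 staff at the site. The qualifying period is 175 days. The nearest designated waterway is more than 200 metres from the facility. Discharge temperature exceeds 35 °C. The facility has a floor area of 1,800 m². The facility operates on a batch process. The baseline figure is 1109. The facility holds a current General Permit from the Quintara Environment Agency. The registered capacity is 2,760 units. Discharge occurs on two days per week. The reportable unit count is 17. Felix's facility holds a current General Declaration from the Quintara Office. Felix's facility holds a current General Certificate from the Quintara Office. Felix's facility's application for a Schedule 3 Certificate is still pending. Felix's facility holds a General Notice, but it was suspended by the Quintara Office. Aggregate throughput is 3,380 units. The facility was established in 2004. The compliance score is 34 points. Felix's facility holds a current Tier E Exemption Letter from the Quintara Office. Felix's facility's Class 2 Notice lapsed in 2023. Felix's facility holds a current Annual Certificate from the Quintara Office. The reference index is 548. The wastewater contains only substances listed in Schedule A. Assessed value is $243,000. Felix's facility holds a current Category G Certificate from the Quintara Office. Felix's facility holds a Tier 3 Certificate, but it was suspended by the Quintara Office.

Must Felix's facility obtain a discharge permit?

Exception (a)'s conditions are all satisfied: the baseline figure is 1,109, meeting the 939 threshold; the wastewater is Schedule-A-only. As to paragraphs (f)–(m): (f) operates (aggregate throughput is 3,380 units, meeting the 2,920 units threshold), but is itself disapplied by (g): (g) operates against (f): a current General Certificate is held. (h) would limit (g) — discharge temperature exceeds 35 °C — but (i) sets (h) aside: (i) operates against (h): the registered capacity is 2,760 units, below the 2,970 units limit. (j) would limit (i) — the reference index is 548, under the 734 limit — but (k) sets (j) aside: (k) operates — a current Annual Certificate is held. (l) would limit (k) — the reportable unit count is 17, less than the 24 limit — but (m) sets (l) aside: (m) is engaged — a current General Declaration is held. So (a) applies.
Exception (b) fails — no current Tier 3 Certificate is held.
Exception (c) fails — the facility's floor area is 1,800 m², not less than 1,650 m².
Exception (d) fails — there is no Class 2 Notice in force.
Exception (e) does not apply: the Schedule 3 Certificate is not current.

No — exception (a) applies; Felix's facility is not required to obtain a discharge permit.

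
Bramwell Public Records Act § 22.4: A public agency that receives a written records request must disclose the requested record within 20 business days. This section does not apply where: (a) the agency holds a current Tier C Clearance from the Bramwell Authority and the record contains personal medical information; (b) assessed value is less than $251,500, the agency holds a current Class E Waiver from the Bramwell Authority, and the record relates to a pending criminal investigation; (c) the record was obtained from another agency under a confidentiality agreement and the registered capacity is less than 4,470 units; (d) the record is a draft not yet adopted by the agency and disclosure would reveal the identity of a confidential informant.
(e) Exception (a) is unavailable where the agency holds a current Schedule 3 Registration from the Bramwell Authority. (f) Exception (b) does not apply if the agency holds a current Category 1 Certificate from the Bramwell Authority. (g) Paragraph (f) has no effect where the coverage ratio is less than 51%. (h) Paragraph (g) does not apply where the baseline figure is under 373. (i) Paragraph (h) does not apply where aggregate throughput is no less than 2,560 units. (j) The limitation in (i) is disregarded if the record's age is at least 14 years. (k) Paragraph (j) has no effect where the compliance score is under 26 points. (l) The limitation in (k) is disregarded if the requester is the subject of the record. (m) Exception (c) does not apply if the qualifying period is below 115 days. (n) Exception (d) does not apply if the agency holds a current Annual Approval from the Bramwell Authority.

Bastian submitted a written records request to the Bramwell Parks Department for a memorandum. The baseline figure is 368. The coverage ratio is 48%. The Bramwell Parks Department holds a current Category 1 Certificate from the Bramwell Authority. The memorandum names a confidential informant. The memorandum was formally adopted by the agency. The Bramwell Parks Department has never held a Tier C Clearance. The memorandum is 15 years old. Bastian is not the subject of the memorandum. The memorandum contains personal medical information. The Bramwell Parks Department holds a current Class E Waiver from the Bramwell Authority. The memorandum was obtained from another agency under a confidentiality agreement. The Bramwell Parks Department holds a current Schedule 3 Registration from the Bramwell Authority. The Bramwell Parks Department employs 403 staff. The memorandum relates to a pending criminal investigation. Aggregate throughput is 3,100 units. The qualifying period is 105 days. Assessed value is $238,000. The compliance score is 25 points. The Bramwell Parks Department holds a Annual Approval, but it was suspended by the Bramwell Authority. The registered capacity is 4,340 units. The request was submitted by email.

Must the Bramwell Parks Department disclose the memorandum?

No — exception (b) applies; the Bramwell Parks Department is not required to disclose the memorandum.

Exception (a) fails — the Tier C Clearance is not current.
Exception (b): assessed value is $238,000, less than the $251,500 limit; a current Class E Waiver is held; the memorandum relates to a pending investigation — every condition holds. Considering the limiting provisions: (f) would limit (b) — a current Category 1 Certificate is held — but (g) sets (f) aside: (g) is engaged — the coverage ratio is 48%, less than the 51% limit. (h) would limit (g) — the baseline figure is 368, under the 373 limit — but (i) sets (h) aside: (i) operates against (h): aggregate throughput is 3,100 units, meeting the 2,560 units threshold. (j) would limit (i) — the record's age is 15 years, meeting the 14 years threshold — but (k) sets (j) aside: (k) operates — the compliance score is 25 points, under the 26 points limit. (l), which would lift (k), is inapplicable — Bastian is not the subject of the memorandum. (b) remains available.
Exception (c): the memorandum was obtained under a confidentiality agreement; the registered capacity is 4,340 units, less than the 4,470 units limit — every condition holds. Turning to paragraph (m): (m) is triggered — the qualifying period is 105 days, below the 115 days limit. So (c) is unavailable.
Exception (d) fails — the memorandum has been formally adopted.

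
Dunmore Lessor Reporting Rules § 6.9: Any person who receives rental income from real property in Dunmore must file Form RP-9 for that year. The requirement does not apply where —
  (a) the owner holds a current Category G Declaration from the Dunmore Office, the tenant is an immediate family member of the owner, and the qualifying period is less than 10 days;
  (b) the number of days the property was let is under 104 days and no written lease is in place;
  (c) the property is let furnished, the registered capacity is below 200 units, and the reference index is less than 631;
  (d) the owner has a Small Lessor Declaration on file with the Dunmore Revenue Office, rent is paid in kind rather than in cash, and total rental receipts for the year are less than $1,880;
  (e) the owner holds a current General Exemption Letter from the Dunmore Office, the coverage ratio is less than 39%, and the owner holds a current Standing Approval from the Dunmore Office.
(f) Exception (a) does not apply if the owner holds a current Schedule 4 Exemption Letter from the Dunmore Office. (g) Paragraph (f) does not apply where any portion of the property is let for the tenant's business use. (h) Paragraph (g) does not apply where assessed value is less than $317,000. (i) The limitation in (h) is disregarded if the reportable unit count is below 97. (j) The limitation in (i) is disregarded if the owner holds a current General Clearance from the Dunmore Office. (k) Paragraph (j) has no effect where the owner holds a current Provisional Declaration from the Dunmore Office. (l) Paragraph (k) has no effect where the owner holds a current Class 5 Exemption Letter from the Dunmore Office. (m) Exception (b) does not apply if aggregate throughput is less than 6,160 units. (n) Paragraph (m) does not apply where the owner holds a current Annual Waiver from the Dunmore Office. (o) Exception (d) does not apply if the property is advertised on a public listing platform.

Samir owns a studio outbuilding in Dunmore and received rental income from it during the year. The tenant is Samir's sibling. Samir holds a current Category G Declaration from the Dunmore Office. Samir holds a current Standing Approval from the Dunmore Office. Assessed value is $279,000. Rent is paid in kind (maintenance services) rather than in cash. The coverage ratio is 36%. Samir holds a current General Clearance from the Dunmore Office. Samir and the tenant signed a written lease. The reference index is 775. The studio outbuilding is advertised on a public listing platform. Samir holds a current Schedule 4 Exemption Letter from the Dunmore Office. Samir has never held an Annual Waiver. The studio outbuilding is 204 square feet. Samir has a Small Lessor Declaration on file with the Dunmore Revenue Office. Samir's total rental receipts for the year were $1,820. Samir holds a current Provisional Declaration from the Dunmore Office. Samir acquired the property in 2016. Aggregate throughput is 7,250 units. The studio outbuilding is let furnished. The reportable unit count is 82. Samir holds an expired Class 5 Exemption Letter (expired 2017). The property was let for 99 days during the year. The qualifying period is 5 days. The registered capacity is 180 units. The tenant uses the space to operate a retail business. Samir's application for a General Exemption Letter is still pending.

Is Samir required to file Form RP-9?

No — exception (a) applies; Samir is not required to file Form RP-9.

Exception (a) is satisfied on its face — a current Category G Declaration is held; the tenant is an immediate family member; the qualifying period is 5 days, less than the 10 days limit. Considering the limiting provisions: (f) would limit (a) — a current Schedule 4 Exemption Letter is held — but (g) sets (f) aside: (g) is engaged — the space is let for business use. (h) applies (assessed value is $279,000, less than the $317,000 limit), but is overridden by (i): (i) is engaged — the reportable unit count is 82, below the 97 limit. (j) would limit (i) — a current General Clearance is held — but (k) sets (j) aside: (k) operates against (j): a current Provisional Declaration is held. (l), which would lift (k), is not triggered — the Class 5 Exemption Letter is not current. Exception (a) stands.
Exception (b) does not apply: a written lease is in place.
Exception (c) fails — the reference index is 775, not less than 631.
All of (d)'s requirements are met (a Small Lessor Declaration is on file; rent is paid in kind; total rental receipts for the year are $1,820, less than the $1,880 limit). However, paragraph (o) must be considered: (o) operates against (d): the property is publicly advertised. So (d) is unavailable.
Exception (e) does not apply: there is no General Exemption Letter in force.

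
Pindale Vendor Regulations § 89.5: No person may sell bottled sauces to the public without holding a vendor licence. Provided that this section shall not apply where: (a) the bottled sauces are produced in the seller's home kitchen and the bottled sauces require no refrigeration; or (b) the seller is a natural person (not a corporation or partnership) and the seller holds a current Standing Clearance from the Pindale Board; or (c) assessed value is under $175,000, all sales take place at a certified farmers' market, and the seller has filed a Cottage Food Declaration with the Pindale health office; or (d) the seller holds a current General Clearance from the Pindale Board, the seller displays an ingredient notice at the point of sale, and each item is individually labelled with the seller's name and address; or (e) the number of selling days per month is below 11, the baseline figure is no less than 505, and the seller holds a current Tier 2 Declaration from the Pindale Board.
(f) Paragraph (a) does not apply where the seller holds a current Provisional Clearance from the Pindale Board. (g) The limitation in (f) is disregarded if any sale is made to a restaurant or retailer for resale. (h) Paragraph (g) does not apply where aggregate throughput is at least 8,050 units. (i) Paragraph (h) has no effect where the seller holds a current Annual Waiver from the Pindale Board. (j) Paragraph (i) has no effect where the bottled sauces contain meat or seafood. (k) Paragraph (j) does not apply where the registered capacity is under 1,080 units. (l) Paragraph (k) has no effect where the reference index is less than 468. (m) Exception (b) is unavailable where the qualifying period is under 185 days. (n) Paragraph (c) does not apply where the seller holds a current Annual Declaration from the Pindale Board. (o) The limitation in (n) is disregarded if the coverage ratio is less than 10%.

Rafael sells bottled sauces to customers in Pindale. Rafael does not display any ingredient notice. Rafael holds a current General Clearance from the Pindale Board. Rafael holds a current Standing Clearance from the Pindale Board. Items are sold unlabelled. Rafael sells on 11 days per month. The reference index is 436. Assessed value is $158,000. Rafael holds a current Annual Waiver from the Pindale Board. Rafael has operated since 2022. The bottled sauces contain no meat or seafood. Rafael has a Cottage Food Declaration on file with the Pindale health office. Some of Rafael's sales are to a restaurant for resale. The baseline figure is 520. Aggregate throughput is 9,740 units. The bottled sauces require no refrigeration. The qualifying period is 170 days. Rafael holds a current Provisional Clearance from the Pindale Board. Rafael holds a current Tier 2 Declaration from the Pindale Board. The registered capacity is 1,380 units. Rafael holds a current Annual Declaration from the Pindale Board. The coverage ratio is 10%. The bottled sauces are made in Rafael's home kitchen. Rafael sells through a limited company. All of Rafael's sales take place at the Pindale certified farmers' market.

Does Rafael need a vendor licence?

Exception (a) is satisfied on its face — the bottled sauces are home-kitchen produced; the bottled sauces are shelf-stable. Considering the limiting provisions: (f) applies (a current Provisional Clearance is held), but is itself disapplied by (g): (g) operates against (f): some sales are to a restaurant for resale. (h) would limit (g) — aggregate throughput is 9,740 units, meeting the 8,050 units threshold — but (i) sets (h) aside: (i) operates against (h): a current Annual Waiver is held. (j), which would lift (i), does not operate here — the bottled sauces contain no meat or seafood. (a) remains available.
Exception (b) does not apply: the seller operates through a limited company.
All of (c)'s requirements are met (assessed value is $158,000, under the $175,000 limit; all sales are at a certified farmers' market; a Cottage Food Declaration is on file). However, paragraphs (n)–(o) must be considered: (n) operates against (c): a current Annual Declaration is held. (o) is not engaged (the coverage ratio is 10%, not less than 10%), so (n) stands. So (c) is unavailable.
Exception (d) does not apply: no ingredient notice is displayed.
Exception (e) does not apply: the number of selling days per month is 11, not below 11.

No — exception (a) applies; Rafael is not required to hold a vendor licence.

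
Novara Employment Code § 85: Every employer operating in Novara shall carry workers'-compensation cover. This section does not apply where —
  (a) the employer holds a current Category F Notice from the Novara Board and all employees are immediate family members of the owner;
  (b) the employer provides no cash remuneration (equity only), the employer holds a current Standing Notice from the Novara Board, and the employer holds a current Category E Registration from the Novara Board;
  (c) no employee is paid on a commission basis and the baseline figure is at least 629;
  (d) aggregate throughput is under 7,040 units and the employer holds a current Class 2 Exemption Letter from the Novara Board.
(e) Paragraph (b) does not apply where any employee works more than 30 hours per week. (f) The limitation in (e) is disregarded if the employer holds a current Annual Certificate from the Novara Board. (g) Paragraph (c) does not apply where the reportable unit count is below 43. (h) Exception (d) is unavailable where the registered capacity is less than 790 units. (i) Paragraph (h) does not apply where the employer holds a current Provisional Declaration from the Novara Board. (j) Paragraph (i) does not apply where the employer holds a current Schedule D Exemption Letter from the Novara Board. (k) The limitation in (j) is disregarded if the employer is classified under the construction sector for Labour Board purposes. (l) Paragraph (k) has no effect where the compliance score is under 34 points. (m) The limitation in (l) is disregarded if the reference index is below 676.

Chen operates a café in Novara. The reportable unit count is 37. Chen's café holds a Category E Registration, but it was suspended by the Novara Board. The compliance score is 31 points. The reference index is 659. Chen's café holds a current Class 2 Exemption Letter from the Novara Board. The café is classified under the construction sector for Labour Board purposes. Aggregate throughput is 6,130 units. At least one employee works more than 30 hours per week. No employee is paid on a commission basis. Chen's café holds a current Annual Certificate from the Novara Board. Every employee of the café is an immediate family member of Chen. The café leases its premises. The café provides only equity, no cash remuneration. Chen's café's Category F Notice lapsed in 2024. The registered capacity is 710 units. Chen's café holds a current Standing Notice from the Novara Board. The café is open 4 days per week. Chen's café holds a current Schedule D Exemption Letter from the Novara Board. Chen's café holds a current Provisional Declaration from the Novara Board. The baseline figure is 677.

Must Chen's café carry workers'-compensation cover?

Exception (a) requires that the employer holds a current Category F Notice from the Novara Board; but the Category F Notice is not current, so (a) is unavailable.
Exception (b) requires that the employer holds a current Category E Registration from the Novara Board; but there is no Category E Registration in force, so (b) is unavailable.
All of (c)'s requirements are met (no employee is paid on commission; the baseline figure is 677, meeting the 629 threshold). Turning to paragraph (g): (g) operates against (c): the reportable unit count is 37, below the 43 limit. (c) is therefore removed.
Exception (d): aggregate throughput is 6,130 units, under the 7,040 units limit; a current Class 2 Exemption Letter is held — every condition holds. Under paragraphs (h)–(m): (h) would limit (d) — the registered capacity is 710 units, less than the 790 units limit — but (i) sets (h) aside: (i) is triggered — a current Provisional Declaration is held. (j) would limit (i) — a current Schedule D Exemption Letter is held — but (k) sets (j) aside: (k) operates against (j): the café is classified under the construction sector. (l) is triggered (the compliance score is 31 points, under the 34 points limit), but is set aside by (m): (m) operates against (l): the reference index is 659, below the 676 limit. So (d) applies.

No — exception (d) applies; Chen's café is not required to carry workers'-compensation cover.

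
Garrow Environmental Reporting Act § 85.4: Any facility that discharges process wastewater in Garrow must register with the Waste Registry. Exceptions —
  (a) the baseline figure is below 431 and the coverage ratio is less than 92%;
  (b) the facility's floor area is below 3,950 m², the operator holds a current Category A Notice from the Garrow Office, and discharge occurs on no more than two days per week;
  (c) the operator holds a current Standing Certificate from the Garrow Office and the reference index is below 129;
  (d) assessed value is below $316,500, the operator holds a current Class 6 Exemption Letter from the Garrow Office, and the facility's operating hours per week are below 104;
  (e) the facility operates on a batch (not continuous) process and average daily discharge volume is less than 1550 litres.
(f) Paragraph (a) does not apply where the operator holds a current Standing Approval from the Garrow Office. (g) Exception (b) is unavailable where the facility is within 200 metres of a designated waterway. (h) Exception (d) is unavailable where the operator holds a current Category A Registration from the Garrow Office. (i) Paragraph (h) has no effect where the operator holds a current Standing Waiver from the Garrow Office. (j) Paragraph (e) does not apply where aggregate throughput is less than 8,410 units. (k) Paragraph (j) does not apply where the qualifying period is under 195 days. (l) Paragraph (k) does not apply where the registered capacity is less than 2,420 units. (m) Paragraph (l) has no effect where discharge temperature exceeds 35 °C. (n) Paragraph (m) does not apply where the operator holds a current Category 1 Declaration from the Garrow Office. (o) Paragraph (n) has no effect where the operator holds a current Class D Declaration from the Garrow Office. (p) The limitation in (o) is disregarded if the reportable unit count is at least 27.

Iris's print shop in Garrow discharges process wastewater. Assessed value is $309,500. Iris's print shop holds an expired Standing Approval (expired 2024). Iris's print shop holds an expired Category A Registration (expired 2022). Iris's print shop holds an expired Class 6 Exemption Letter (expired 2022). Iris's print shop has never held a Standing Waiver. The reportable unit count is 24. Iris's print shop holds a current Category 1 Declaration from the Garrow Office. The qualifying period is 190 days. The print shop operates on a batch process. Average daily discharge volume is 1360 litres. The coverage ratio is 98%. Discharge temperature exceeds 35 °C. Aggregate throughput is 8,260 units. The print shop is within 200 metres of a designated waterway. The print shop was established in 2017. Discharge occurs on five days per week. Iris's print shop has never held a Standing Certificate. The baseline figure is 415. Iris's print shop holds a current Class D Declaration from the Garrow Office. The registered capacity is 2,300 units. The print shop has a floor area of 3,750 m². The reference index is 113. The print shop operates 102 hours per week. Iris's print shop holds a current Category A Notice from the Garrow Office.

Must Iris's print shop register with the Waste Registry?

Exception (a) does not apply: the coverage ratio is 98%, not less than 92%.
Exception (b) does not apply: discharge occurs on five days per week.
Exception (c) does not apply: there is no Standing Certificate in force.
Exception (d) fails — no current Class 6 Exemption Letter is held.
Exception (e)'s conditions are all satisfied: the facility operates on a batch process; average daily discharge volume is 1360 litres, less than the 1550 litres limit. Considering the limiting provisions: (j) applies (aggregate throughput is 8,260 units, less than the 8,410 units limit), but is overridden by (k): (k) applies — the qualifying period is 190 days, under the 195 days limit. (l) is triggered (the registered capacity is 2,300 units, less than the 2,420 units limit), but yields to (m): (m) operates against (l): discharge temperature exceeds 35 °C. (n) is engaged (a current Category 1 Declaration is held), but is itself disapplied by (o): (o) applies — a current Class D Declaration is held. (p) is inapplicable (the reportable unit count is 24, short of 27), so (o) stands. (e) remains available.

No — exception (e) applies; Iris's print shop is not required to register with the Waste Registry.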